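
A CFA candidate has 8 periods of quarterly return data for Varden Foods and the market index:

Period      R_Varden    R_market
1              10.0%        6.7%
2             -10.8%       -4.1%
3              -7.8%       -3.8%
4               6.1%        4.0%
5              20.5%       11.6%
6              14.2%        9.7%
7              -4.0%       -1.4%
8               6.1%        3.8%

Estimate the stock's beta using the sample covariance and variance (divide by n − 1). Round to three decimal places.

1.828

Mean R_i = (10.0 − 10.8 − 7.8 + 6.1 + 20.5 + 14.2 − 4.0 + 6.1) / 8 = 4.2875%
Mean R_m = (6.7 − 4.1 − 3.8 + 4.0 + 11.6 + 9.7 − 1.4 + 3.8) / 8 = 3.3125%
Σ(R_i − R̄_i)(R_m − R̄_m) = 456.0213  ⇒  Cov = 456.0213 / 7 = 65.1459
Σ(R_m − R̄_m)² = 249.4088  ⇒  Var(R_m) = 249.4088 / 7 = 35.6298
β = Cov / Var(R_m) = 65.1459 / 35.6298 = 1.8284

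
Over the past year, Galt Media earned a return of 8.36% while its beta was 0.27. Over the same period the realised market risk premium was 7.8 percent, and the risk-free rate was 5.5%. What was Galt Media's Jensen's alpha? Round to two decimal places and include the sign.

CAPM benchmark = R_f + β(R_m − R_f) = 5.5% + 0.27 × 7.8% = 7.6060%
α = actual − benchmark = 8.36% − 7.6060% = +0.75%

+0.75%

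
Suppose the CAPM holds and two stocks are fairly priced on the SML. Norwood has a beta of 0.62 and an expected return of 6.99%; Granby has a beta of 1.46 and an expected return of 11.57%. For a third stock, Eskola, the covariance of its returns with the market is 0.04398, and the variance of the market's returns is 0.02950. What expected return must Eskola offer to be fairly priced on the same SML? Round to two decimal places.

11.74%

MRP = (11.57% − 6.99%) / (1.46 − 0.62) = 5.4524%
R_f = 6.99% − 0.62 × 5.4524% = 3.6095%
β_Eskola = Cov / Var(R_m) = 0.04398 / 0.02950 = 1.4908
E(R_Eskola) = R_f + β × MRP = 3.6095% + 1.4908 × 5.4524% = 11.74%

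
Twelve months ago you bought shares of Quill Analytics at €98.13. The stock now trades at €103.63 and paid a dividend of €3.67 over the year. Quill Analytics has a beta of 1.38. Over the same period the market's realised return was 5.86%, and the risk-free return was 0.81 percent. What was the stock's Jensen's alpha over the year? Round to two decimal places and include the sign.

Realised HPR = (P1 + D1 − P0) / P0 = (103.63 + 3.67 − 98.13) / 98.13 = 9.17 / 98.13 = 9.3447%
MRP = 5.86% − 0.81% = 5.05%
CAPM required = R_f + β·MRP = 0.81% + 1.38 × 5.05% = 7.7790%
α = realised − required = 9.3447% − 7.7790% = +1.57%

+1.57%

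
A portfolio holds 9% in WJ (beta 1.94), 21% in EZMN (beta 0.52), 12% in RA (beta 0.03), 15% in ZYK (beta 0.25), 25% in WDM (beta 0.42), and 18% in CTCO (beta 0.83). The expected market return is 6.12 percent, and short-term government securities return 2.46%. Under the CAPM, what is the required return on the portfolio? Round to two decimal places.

4.58%

β_P = Σ w_i β_i = 0.09×1.94 + 0.21×0.52 + 0.12×0.03 + 0.15×0.25 + 0.25×0.42 + 0.18×0.83 = 0.5793
MRP = 6.12% − 2.46% = 3.66%
E(R_P) = R_f + β_P × MRP = 2.46% + 0.5793 × 3.66% = 4.58%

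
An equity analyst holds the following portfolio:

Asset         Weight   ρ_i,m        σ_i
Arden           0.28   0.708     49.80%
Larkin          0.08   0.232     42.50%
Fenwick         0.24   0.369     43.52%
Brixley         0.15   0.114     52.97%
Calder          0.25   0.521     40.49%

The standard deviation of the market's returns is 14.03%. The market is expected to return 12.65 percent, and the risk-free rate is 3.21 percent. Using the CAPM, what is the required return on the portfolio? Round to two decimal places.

β_Arden = 0.708 × 49.80% / 14.03% = 2.5131
β_Larkin = 0.232 × 42.50% / 14.03% = 0.7028
β_Fenwick = 0.369 × 43.52% / 14.03% = 1.1446
β_Brixley = 0.114 × 52.97% / 14.03% = 0.4304
β_Calder = 0.521 × 40.49% / 14.03% = 1.5036
β_P = Σ w_i β_i = 0.28×2.5131 + 0.08×0.7028 + 0.24×1.1446 + 0.15×0.4304 + 0.25×1.5036 = 1.4751
MRP = 12.65% − 3.21% = 9.44%
E(R_P) = R_f + β_P × MRP = 3.21% + 1.4751 × 9.44% = 17.13%

17.13%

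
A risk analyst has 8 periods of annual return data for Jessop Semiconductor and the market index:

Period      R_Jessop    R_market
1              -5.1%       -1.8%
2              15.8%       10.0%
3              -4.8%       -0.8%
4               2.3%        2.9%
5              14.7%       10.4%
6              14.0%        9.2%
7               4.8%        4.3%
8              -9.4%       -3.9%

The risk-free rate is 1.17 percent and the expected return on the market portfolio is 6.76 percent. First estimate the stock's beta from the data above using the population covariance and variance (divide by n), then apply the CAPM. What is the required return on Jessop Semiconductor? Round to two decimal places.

Mean R_i = (-5.1 + 15.8 − 4.8 + 2.3 + 14.7 + 14.0 + 4.8 − 9.4) / 8 = 4.0375%
Mean R_m = (-1.8 + 10.0 − 0.8 + 2.9 + 10.4 + 9.2 + 4.3 − 3.9) / 8 = 3.7875%
Σ(R_i − R̄_i)(R_m − R̄_m) = 394.3338  ⇒  Cov = 394.3338 / 8 = 49.2917
Σ(R_m − R̄_m)² = 224.0288  ⇒  Var(R_m) = 224.0288 / 8 = 28.0036
β = Cov / Var(R_m) = 49.2917 / 28.0036 = 1.7602
MRP = 6.76% − 1.17% = 5.59%
E(R) = R_f + β × MRP = 1.17% + 1.7602 × 5.59% = 11.01%

11.01%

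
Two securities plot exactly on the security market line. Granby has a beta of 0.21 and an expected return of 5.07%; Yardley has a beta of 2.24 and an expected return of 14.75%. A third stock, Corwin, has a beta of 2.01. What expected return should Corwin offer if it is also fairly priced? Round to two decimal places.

13.65%

MRP (SML slope) = (14.75% − 5.07%) / (2.24 − 0.21) = 9.68% / 2.03 = 4.7685%
R_f (intercept) = 5.07% − 0.21 × 4.7685% = 4.0686%
E(R_Corwin) = R_f + β × MRP = 4.0686% + 2.01 × 4.7685% = 13.65%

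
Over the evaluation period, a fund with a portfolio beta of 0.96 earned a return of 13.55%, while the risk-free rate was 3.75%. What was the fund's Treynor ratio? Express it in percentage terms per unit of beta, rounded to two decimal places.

10.21%

Treynor = (R_P − R_f) / β_P = (13.55% − 3.75%) / 0.9600 = 9.80% / 0.9600 = 10.21%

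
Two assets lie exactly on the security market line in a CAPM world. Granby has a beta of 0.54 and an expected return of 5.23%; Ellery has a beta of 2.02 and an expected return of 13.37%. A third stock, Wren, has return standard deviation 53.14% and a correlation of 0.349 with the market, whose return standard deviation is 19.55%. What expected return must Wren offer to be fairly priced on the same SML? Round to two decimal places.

7.48%

MRP = (13.37% − 5.23%) / (2.02 − 0.54) = 5.5000%
R_f = 5.23% − 0.54 × 5.5000% = 2.2600%
β_Wren = ρ·σ_i/σ_m = 0.349 × 53.14 / 19.55 = 0.9486
E(R_Wren) = R_f + β × MRP = 2.2600% + 0.9486 × 5.5000% = 7.48%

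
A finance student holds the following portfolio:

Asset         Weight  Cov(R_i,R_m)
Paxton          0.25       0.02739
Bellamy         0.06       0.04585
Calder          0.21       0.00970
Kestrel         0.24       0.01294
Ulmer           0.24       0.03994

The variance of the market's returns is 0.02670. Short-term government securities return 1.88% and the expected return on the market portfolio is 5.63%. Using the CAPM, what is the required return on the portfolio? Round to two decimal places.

β_Paxton = 0.02739 / 0.02670 = 1.0258
β_Bellamy = 0.04585 / 0.02670 = 1.7172
β_Calder = 0.00970 / 0.02670 = 0.3633
β_Kestrel = 0.01294 / 0.02670 = 0.4846
β_Ulmer = 0.03994 / 0.02670 = 1.4959
β_P = Σ w_i β_i = 0.25×1.0258 + 0.06×1.7172 + 0.21×0.3633 + 0.24×0.4846 + 0.24×1.4959 = 0.9111
MRP = 5.63% − 1.88% = 3.75%
E(R_P) = R_f + β_P × MRP = 1.88% + 0.9111 × 3.75% = 5.30%

5.30%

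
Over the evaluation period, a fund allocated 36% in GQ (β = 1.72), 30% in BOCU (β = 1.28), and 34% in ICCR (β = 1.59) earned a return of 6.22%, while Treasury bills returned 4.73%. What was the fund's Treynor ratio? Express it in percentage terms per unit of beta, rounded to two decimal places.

0.97%

β_P = 0.36×1.72 + 0.30×1.28 + 0.34×1.59 = 1.5438
Treynor = (R_P − R_f) / β_P = (6.22% − 4.73%) / 1.5438 = 1.49% / 1.5438 = 0.97%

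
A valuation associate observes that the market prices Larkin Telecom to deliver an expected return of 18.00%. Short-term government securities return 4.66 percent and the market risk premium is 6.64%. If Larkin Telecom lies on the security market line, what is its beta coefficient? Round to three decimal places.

β = (E(R) − R_f) / MRP = (18.00% − 4.66%) / 6.64% = 13.34% / 6.64% = 2.009

2.009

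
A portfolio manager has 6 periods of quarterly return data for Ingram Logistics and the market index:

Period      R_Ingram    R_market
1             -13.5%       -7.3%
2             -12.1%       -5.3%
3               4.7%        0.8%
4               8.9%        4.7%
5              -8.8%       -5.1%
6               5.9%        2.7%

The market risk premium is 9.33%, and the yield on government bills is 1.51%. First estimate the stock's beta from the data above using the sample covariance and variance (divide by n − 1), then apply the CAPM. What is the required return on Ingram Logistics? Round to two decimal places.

Mean R_i = (-13.5 − 12.1 + 4.7 + 8.9 − 8.8 + 5.9) / 6 = -2.4833%
Mean R_m = (-7.3 − 5.3 + 0.8 + 4.7 − 5.1 + 2.7) / 6 = -1.5833%
Σ(R_i − R̄_i)(R_m − R̄_m) = 245.4883  ⇒  Cov = 245.4883 / 5 = 49.0977
Σ(R_m − R̄_m)² = 122.3683  ⇒  Var(R_m) = 122.3683 / 5 = 24.4737
β = Cov / Var(R_m) = 49.0977 / 24.4737 = 2.0061
E(R) = R_f + β × MRP = 1.51% + 2.0061 × 9.33% = 20.23%

20.23%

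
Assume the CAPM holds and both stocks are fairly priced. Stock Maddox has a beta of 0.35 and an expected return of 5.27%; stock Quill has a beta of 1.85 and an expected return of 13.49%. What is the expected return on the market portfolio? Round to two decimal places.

Both satisfy E(R) = R_f + β·MRP, so the slope of the SML is
MRP = (13.49% − 5.27%) / (1.85 − 0.35) = 8.22% / 1.50 = 5.4800%
R_f = E(R_Maddox) − β_Maddox·MRP = 5.27% − 0.35 × 5.4800% = 3.3520%
E(R_m) = R_f + MRP = 3.3520% + 5.4800% = 8.83%

8.83%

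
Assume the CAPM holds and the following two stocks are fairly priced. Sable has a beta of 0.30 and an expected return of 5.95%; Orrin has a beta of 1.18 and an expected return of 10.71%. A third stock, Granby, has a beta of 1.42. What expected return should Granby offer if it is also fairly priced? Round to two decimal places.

MRP (SML slope) = (10.71% − 5.95%) / (1.18 − 0.30) = 4.76% / 0.88 = 5.4091%
R_f (intercept) = 5.95% − 0.30 × 5.4091% = 4.3273%
E(R_Granby) = R_f + β × MRP = 4.3273% + 1.42 × 5.4091% = 12.01%

12.01%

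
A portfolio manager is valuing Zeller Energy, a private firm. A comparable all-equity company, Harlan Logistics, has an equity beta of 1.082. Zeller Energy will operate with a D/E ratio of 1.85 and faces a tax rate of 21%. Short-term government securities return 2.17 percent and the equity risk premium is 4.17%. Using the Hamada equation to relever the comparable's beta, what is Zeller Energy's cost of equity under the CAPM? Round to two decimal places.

β_L = β_U × [1 + (1 − t)(D/E)] = 1.082 × [1 + (1 − 0.21) × 1.85]
    = 1.082 × [1 + 0.79 × 1.85] = 1.082 × 2.4615 = 2.6633
E(R) = R_f + β_L × MRP = 2.17% + 2.6633 × 4.17% = 13.28%

13.28%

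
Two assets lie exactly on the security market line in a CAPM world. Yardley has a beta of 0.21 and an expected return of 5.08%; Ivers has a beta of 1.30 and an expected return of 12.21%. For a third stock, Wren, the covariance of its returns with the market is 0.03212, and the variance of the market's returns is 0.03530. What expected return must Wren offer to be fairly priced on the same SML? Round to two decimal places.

MRP = (12.21% − 5.08%) / (1.30 − 0.21) = 6.5413%
R_f = 5.08% − 0.21 × 6.5413% = 3.7063%
β_Wren = Cov / Var(R_m) = 0.03212 / 0.03530 = 0.9099
E(R_Wren) = R_f + β × MRP = 3.7063% + 0.9099 × 6.5413% = 9.66%

9.66%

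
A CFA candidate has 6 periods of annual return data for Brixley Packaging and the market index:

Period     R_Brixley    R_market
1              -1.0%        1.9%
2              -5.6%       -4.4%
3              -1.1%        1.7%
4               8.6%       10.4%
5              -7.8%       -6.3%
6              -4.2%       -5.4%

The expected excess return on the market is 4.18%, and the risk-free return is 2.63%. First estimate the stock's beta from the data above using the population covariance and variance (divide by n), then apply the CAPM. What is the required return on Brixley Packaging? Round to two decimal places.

Mean R_i = (-1.0 − 5.6 − 1.1 + 8.6 − 7.8 − 4.2) / 6 = -1.8500%
Mean R_m = (1.9 − 4.4 + 1.7 + 10.4 − 6.3 − 5.4) / 6 = -0.3500%
Σ(R_i − R̄_i)(R_m − R̄_m) = 178.2450  ⇒  Cov = 178.2450 / 6 = 29.7075
Σ(R_m − R̄_m)² = 202.1350  ⇒  Var(R_m) = 202.1350 / 6 = 33.6892
β = Cov / Var(R_m) = 29.7075 / 33.6892 = 0.8818
E(R) = R_f + β × MRP = 2.63% + 0.8818 × 4.18% = 6.32%

6.32%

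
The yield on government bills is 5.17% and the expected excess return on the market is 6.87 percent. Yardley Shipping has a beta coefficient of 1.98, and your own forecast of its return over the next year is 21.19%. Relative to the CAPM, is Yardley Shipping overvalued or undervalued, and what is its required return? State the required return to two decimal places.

Required return = R_f + β·MRP = 5.17% + 1.98 × 6.87% = 18.77%
Forecast 21.19% > required 18.77% → the stock plots above the SML → undervalued.

Undervalued; required return 18.77%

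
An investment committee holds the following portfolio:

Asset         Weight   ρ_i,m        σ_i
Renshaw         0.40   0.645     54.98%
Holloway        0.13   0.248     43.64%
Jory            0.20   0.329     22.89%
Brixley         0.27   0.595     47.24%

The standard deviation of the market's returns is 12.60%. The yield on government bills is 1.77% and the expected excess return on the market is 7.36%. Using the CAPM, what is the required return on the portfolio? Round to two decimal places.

β_Renshaw = 0.645 × 54.98% / 12.60% = 2.8145
β_Holloway = 0.248 × 43.64% / 12.60% = 0.8589
β_Jory = 0.329 × 22.89% / 12.60% = 0.5977
β_Brixley = 0.595 × 47.24% / 12.60% = 2.2308
β_P = Σ w_i β_i = 0.40×2.8145 + 0.13×0.8589 + 0.20×0.5977 + 0.27×2.2308 = 1.9593
E(R_P) = R_f + β_P × MRP = 1.77% + 1.9593 × 7.36% = 16.19%

16.19%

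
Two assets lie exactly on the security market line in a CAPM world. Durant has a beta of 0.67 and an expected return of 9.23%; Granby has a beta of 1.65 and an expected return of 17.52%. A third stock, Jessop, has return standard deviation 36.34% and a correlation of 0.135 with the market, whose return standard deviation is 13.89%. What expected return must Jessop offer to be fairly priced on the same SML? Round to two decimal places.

MRP = (17.52% − 9.23%) / (1.65 − 0.67) = 8.4592%
R_f = 9.23% − 0.67 × 8.4592% = 3.5623%
β_Jessop = ρ·σ_i/σ_m = 0.135 × 36.34 / 13.89 = 0.3532
E(R_Jessop) = R_f + β × MRP = 3.5623% + 0.3532 × 8.4592% = 6.55%

6.55%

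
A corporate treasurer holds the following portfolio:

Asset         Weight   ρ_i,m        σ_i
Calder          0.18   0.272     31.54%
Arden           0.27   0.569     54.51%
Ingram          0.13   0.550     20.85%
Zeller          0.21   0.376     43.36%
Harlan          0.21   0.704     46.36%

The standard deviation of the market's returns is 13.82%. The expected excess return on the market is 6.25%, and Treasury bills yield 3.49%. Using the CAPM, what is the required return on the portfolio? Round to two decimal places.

β_Calder = 0.272 × 31.54% / 13.82% = 0.6208
β_Arden = 0.569 × 54.51% / 13.82% = 2.2443
β_Ingram = 0.550 × 20.85% / 13.82% = 0.8298
β_Zeller = 0.376 × 43.36% / 13.82% = 1.1797
β_Harlan = 0.704 × 46.36% / 13.82% = 2.3616
β_P = Σ w_i β_i = 0.18×0.6208 + 0.27×2.2443 + 0.13×0.8298 + 0.21×1.1797 + 0.21×2.3616 = 1.5693
E(R_P) = R_f + β_P × MRP = 3.49% + 1.5693 × 6.25% = 13.30%

13.30%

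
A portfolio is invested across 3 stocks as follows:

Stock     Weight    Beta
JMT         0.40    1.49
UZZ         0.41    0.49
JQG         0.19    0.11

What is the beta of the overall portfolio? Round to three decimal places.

0.818

β_P = Σ w_i β_i = 0.40×1.49 + 0.41×0.49 + 0.19×0.11 = 0.8178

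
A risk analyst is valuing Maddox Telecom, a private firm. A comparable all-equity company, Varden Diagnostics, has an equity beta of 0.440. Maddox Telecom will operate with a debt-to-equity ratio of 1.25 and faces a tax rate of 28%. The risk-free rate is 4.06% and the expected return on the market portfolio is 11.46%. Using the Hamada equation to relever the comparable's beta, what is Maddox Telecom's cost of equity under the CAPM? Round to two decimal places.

β_L = β_U × [1 + (1 − t)(D/E)] = 0.440 × [1 + (1 − 0.28) × 1.25]
    = 0.440 × [1 + 0.72 × 1.25] = 0.440 × 1.9000 = 0.8360
MRP = 11.46% − 4.06% = 7.40%
E(R) = R_f + β_L × MRP = 4.06% + 0.8360 × 7.40% = 10.25%

10.25%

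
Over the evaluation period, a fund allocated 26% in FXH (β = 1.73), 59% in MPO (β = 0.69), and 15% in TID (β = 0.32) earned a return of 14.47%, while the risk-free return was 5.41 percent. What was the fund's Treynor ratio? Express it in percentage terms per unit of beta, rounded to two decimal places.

β_P = 0.26×1.73 + 0.59×0.69 + 0.15×0.32 = 0.9049
Treynor = (R_P − R_f) / β_P = (14.47% − 5.41%) / 0.9049 = 9.06% / 0.9049 = 10.01%

10.01%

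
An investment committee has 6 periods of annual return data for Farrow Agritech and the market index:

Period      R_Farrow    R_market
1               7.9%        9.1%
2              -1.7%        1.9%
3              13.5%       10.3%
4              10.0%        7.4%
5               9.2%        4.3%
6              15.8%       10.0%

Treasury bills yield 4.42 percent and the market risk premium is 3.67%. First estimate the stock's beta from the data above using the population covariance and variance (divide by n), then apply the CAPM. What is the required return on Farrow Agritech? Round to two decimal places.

9.98%

Mean R_i = (7.9 − 1.7 + 13.5 + 10.0 + 9.2 + 15.8) / 6 = 9.1167%
Mean R_m = (9.1 + 1.9 + 10.3 + 7.4 + 4.3 + 10.0) / 6 = 7.1667%
Σ(R_i − R̄_i)(R_m − R̄_m) = 87.2533  ⇒  Cov = 87.2533 / 6 = 14.5422
Σ(R_m − R̄_m)² = 57.5933  ⇒  Var(R_m) = 57.5933 / 6 = 9.5989
β = Cov / Var(R_m) = 14.5422 / 9.5989 = 1.5150
E(R) = R_f + β × MRP = 4.42% + 1.5150 × 3.67% = 9.98%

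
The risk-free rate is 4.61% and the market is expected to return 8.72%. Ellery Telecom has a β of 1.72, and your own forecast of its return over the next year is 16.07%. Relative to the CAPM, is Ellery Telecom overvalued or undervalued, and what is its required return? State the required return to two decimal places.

MRP = 8.72% − 4.61% = 4.11%
Required return = R_f + β·MRP = 4.61% + 1.72 × 4.11% = 11.68%
Forecast 16.07% > required 11.68% → the stock plots above the SML → undervalued.

Undervalued; required return 11.68%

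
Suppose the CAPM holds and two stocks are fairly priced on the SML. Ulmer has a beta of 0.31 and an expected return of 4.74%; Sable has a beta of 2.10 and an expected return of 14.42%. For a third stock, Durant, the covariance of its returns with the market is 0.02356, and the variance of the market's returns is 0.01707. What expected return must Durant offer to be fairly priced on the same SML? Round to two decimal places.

10.53%

MRP = (14.42% − 4.74%) / (2.10 − 0.31) = 5.4078%
R_f = 4.74% − 0.31 × 5.4078% = 3.0636%
β_Durant = Cov / Var(R_m) = 0.02356 / 0.01707 = 1.3802
E(R_Durant) = R_f + β × MRP = 3.0636% + 1.3802 × 5.4078% = 10.53%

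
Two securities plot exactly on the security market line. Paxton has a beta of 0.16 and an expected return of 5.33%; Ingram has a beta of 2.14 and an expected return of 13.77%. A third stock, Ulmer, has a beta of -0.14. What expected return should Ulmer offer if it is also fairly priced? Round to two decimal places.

4.05%

MRP (SML slope) = (13.77% − 5.33%) / (2.14 − 0.16) = 8.44% / 1.98 = 4.2626%
R_f (intercept) = 5.33% − 0.16 × 4.2626% = 4.6480%
E(R_Ulmer) = R_f + β × MRP = 4.6480% + -0.14 × 4.2626% = 4.05%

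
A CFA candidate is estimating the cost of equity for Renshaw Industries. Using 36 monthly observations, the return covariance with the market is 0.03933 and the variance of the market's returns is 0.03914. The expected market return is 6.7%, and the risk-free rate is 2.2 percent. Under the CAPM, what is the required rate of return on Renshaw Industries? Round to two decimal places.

6.72%

β = Cov(R_i, R_m) / Var(R_m) = 0.03933 / 0.03914 = 1.0049
MRP = 6.7% − 2.2% = 4.50%
E(R) = R_f + β × MRP = 2.2% + 1.0049 × 4.5% = 6.72%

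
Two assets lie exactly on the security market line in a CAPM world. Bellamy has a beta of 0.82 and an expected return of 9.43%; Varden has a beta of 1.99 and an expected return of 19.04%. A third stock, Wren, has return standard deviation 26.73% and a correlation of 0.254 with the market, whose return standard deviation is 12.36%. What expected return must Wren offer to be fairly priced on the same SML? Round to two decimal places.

7.21%

MRP = (19.04% − 9.43%) / (1.99 − 0.82) = 8.2137%
R_f = 9.43% − 0.82 × 8.2137% = 2.6948%
β_Wren = ρ·σ_i/σ_m = 0.254 × 26.73 / 12.36 = 0.5493
E(R_Wren) = R_f + β × MRP = 2.6948% + 0.5493 × 8.2137% = 7.21%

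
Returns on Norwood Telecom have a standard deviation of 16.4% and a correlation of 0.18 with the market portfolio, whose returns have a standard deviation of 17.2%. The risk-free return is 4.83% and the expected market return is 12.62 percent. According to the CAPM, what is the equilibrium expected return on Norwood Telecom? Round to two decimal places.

β = ρ × σ_i / σ_m = 0.18 × 16.4% / 17.2% = 0.1716
MRP = 12.62% − 4.83% = 7.79%
E(R) = 4.83% + 0.1716 × 7.79% = 6.17%

6.17%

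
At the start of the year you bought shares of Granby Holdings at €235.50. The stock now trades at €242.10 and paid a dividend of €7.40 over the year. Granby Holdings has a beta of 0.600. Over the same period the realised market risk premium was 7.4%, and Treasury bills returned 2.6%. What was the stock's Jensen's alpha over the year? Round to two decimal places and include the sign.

-1.10%

Realised HPR = (P1 + D1 − P0) / P0 = (242.10 + 7.40 − 235.50) / 235.50 = 14.00 / 235.50 = 5.9448%
CAPM required = R_f + β·MRP = 2.6% + 0.600 × 7.4% = 7.0400%
α = realised − required = 5.9448% − 7.0400% = -1.10%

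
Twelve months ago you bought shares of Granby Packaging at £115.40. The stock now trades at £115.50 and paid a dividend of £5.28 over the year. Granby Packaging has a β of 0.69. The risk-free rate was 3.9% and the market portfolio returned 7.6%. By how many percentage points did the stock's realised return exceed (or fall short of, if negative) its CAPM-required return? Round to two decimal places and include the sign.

-1.79%

Realised HPR = (P1 + D1 − P0) / P0 = (115.50 + 5.28 − 115.40) / 115.40 = 5.38 / 115.40 = 4.6620%
MRP = 7.6% − 3.9% = 3.70%
CAPM required = R_f + β·MRP = 3.9% + 0.69 × 3.7% = 6.4530%
α = realised − required = 4.6620% − 6.4530% = -1.79%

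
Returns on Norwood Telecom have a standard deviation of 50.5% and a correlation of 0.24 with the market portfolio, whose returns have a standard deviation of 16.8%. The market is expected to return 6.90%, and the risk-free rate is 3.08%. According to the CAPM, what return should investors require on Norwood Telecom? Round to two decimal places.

β = ρ × σ_i / σ_m = 0.24 × 50.5% / 16.8% = 0.7214
MRP = 6.90% − 3.08% = 3.82%
E(R) = 3.08% + 0.7214 × 3.82% = 5.84%

5.84%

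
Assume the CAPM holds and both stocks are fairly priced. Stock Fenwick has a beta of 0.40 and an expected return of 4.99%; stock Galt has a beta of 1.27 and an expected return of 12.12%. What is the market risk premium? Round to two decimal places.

Both satisfy E(R) = R_f + β·MRP, so the slope of the SML is
MRP = (12.12% − 4.99%) / (1.27 − 0.40) = 7.13% / 0.87 = 8.1954%

8.20%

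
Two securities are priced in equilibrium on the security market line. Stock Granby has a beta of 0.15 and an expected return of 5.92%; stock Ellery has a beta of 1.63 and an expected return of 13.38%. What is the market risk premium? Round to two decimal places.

Both satisfy E(R) = R_f + β·MRP, so the slope of the SML is
MRP = (13.38% − 5.92%) / (1.63 − 0.15) = 7.46% / 1.48 = 5.0405%

5.04%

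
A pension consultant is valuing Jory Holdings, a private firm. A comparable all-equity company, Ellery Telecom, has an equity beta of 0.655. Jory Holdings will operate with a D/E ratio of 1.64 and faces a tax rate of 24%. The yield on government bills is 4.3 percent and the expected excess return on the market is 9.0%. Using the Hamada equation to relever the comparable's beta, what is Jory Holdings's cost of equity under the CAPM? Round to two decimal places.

17.54%

β_L = β_U × [1 + (1 − t)(D/E)] = 0.655 × [1 + (1 − 0.24) × 1.64]
    = 0.655 × [1 + 0.76 × 1.64] = 0.655 × 2.2464 = 1.4714
E(R) = R_f + β_L × MRP = 4.3% + 1.4714 × 9.0% = 17.54%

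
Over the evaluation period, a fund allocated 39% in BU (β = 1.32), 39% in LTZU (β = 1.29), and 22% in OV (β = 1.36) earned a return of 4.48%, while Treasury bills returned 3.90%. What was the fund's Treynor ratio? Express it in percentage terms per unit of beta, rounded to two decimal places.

0.44%

β_P = 0.39×1.32 + 0.39×1.29 + 0.22×1.36 = 1.3171
Treynor = (R_P − R_f) / β_P = (4.48% − 3.90%) / 1.3171 = 0.58% / 1.3171 = 0.44%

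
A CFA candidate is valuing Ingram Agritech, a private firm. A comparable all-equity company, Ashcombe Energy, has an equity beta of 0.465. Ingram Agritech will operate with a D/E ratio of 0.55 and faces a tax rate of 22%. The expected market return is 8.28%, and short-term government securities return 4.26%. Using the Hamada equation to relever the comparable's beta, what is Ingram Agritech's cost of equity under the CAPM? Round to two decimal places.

β_L = β_U × [1 + (1 − t)(D/E)] = 0.465 × [1 + (1 − 0.22) × 0.55]
    = 0.465 × [1 + 0.78 × 0.55] = 0.465 × 1.4290 = 0.6645
MRP = 8.28% − 4.26% = 4.02%
E(R) = R_f + β_L × MRP = 4.26% + 0.6645 × 4.02% = 6.93%

6.93%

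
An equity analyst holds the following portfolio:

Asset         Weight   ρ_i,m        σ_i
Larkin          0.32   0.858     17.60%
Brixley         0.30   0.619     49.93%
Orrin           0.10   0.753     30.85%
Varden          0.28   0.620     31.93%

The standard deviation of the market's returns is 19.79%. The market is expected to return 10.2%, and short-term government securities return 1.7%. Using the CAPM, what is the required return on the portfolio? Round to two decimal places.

β_Larkin = 0.858 × 17.60% / 19.79% = 0.7631
β_Brixley = 0.619 × 49.93% / 19.79% = 1.5617
β_Orrin = 0.753 × 30.85% / 19.79% = 1.1738
β_Varden = 0.620 × 31.93% / 19.79% = 1.0003
β_P = Σ w_i β_i = 0.32×0.7631 + 0.30×1.5617 + 0.10×1.1738 + 0.28×1.0003 = 1.1102
MRP = 10.2% − 1.7% = 8.50%
E(R_P) = R_f + β_P × MRP = 1.7% + 1.1102 × 8.5% = 11.14%

11.14%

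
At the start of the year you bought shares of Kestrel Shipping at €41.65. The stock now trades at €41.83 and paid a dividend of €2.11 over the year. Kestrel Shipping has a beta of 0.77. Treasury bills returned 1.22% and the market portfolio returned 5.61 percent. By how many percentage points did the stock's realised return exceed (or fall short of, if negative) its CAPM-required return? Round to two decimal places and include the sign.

Realised HPR = (P1 + D1 − P0) / P0 = (41.83 + 2.11 − 41.65) / 41.65 = 2.29 / 41.65 = 5.4982%
MRP = 5.61% − 1.22% = 4.39%
CAPM required = R_f + β·MRP = 1.22% + 0.77 × 4.39% = 4.6003%
α = realised − required = 5.4982% − 4.6003% = +0.90%

+0.90%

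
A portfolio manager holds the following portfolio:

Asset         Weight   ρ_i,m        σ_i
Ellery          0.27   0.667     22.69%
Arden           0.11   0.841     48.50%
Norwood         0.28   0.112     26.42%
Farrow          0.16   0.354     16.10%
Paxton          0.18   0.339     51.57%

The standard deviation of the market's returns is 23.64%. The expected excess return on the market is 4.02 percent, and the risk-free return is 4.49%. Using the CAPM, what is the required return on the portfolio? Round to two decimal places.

6.78%

β_Ellery = 0.667 × 22.69% / 23.64% = 0.6402
β_Arden = 0.841 × 48.50% / 23.64% = 1.7254
β_Norwood = 0.112 × 26.42% / 23.64% = 0.1252
β_Farrow = 0.354 × 16.10% / 23.64% = 0.2411
β_Paxton = 0.339 × 51.57% / 23.64% = 0.7395
β_P = Σ w_i β_i = 0.27×0.6402 + 0.11×1.7254 + 0.28×0.1252 + 0.16×0.2411 + 0.18×0.7395 = 0.5694
E(R_P) = R_f + β_P × MRP = 4.49% + 0.5694 × 4.02% = 6.78%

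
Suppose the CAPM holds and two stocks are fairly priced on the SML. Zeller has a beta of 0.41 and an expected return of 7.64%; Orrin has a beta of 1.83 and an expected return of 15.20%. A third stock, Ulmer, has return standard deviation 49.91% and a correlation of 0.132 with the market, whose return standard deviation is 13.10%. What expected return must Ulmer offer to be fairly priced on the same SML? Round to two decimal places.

MRP = (15.20% − 7.64%) / (1.83 − 0.41) = 5.3239%
R_f = 7.64% − 0.41 × 5.3239% = 5.4572%
β_Ulmer = ρ·σ_i/σ_m = 0.132 × 49.91 / 13.10 = 0.5029
E(R_Ulmer) = R_f + β × MRP = 5.4572% + 0.5029 × 5.3239% = 8.13%

8.13%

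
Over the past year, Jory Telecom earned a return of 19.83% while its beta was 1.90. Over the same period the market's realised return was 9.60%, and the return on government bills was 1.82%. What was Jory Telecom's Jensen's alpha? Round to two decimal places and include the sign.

+3.23%

Market excess return = 9.60% − 1.82% = 7.78%
CAPM benchmark = R_f + β(R_m − R_f) = 1.82% + 1.90 × 7.78% = 16.6020%
α = actual − benchmark = 19.83% − 16.6020% = +3.23%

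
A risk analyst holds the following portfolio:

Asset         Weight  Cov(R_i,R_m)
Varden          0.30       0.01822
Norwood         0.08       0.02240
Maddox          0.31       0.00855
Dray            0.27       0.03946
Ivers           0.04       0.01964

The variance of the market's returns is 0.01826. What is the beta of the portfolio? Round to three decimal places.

1.169

β_Varden = 0.01822 / 0.01826 = 0.9978
β_Norwood = 0.02240 / 0.01826 = 1.2267
β_Maddox = 0.00855 / 0.01826 = 0.4682
β_Dray = 0.03946 / 0.01826 = 2.1610
β_Ivers = 0.01964 / 0.01826 = 1.0756
β_P = Σ w_i β_i = 0.30×0.9978 + 0.08×1.2267 + 0.31×0.4682 + 0.27×2.1610 + 0.04×1.0756 = 1.1691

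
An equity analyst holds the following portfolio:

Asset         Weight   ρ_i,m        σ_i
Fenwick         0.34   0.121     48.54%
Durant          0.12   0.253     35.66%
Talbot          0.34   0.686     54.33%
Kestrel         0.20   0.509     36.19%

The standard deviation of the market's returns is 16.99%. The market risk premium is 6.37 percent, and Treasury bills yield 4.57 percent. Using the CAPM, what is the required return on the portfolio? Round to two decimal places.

11.86%

β_Fenwick = 0.121 × 48.54% / 16.99% = 0.3457
β_Durant = 0.253 × 35.66% / 16.99% = 0.5310
β_Talbot = 0.686 × 54.33% / 16.99% = 2.1937
β_Kestrel = 0.509 × 36.19% / 16.99% = 1.0842
β_P = Σ w_i β_i = 0.34×0.3457 + 0.12×0.5310 + 0.34×2.1937 + 0.20×1.0842 = 1.1440
E(R_P) = R_f + β_P × MRP = 4.57% + 1.1440 × 6.37% = 11.86%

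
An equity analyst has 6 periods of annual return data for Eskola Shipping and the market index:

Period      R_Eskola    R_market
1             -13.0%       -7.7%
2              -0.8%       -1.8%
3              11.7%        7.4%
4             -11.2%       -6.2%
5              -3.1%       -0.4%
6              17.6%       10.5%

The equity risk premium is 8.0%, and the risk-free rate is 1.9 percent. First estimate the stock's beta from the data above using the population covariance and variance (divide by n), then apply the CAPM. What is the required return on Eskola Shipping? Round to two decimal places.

15.25%

Mean R_i = (-13.0 − 0.8 + 11.7 − 11.2 − 3.1 + 17.6) / 6 = 0.2000%
Mean R_m = (-7.7 − 1.8 + 7.4 − 6.2 − 0.4 + 10.5) / 6 = 0.3000%
Σ(R_i − R̄_i)(R_m − R̄_m) = 443.2400  ⇒  Cov = 443.2400 / 6 = 73.8733
Σ(R_m − R̄_m)² = 265.6000  ⇒  Var(R_m) = 265.6000 / 6 = 44.2667
β = Cov / Var(R_m) = 73.8733 / 44.2667 = 1.6688
E(R) = R_f + β × MRP = 1.9% + 1.6688 × 8.0% = 15.25%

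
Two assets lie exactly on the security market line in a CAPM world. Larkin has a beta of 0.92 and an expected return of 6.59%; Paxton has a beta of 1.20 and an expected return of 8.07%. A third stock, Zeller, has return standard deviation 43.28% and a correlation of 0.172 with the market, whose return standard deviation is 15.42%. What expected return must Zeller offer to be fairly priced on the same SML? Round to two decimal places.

MRP = (8.07% − 6.59%) / (1.20 − 0.92) = 5.2857%
R_f = 6.59% − 0.92 × 5.2857% = 1.7272%
β_Zeller = ρ·σ_i/σ_m = 0.172 × 43.28 / 15.42 = 0.4828
E(R_Zeller) = R_f + β × MRP = 1.7272% + 0.4828 × 5.2857% = 4.28%

4.28%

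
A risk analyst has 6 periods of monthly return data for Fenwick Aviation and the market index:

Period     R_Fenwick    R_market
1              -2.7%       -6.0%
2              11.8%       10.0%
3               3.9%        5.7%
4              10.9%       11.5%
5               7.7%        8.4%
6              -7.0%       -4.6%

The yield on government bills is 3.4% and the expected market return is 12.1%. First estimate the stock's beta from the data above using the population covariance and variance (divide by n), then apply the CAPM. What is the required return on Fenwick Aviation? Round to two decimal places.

11.73%

Mean R_i = (-2.7 + 11.8 + 3.9 + 10.9 + 7.7 − 7.0) / 6 = 4.1000%
Mean R_m = (-6.0 + 10.0 + 5.7 + 11.5 + 8.4 − 4.6) / 6 = 4.1667%
Σ(R_i − R̄_i)(R_m − R̄_m) = 276.1600  ⇒  Cov = 276.1600 / 6 = 46.0267
Σ(R_m − R̄_m)² = 288.2933  ⇒  Var(R_m) = 288.2933 / 6 = 48.0489
β = Cov / Var(R_m) = 46.0267 / 48.0489 = 0.9579
MRP = 12.1% − 3.4% = 8.70%
E(R) = R_f + β × MRP = 3.4% + 0.9579 × 8.7% = 11.73%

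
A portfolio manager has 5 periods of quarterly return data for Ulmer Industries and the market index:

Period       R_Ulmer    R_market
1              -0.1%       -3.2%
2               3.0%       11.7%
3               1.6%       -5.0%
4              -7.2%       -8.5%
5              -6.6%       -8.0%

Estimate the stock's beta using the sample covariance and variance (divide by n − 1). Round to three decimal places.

Mean R_i = (-0.1 + 3.0 + 1.6 − 7.2 − 6.6) / 5 = -1.8600%
Mean R_m = (-3.2 + 11.7 − 5.0 − 8.5 − 8.0) / 5 = -2.6000%
Σ(R_i − R̄_i)(R_m − R̄_m) = 117.2400  ⇒  Cov = 117.2400 / 4 = 29.3100
Σ(R_m − R̄_m)² = 274.5800  ⇒  Var(R_m) = 274.5800 / 4 = 68.6450
β = Cov / Var(R_m) = 29.3100 / 68.6450 = 0.4270

0.427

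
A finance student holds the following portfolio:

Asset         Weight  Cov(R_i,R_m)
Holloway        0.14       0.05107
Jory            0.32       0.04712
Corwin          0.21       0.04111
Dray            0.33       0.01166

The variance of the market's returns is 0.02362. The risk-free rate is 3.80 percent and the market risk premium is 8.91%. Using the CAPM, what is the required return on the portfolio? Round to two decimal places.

16.89%

β_Holloway = 0.05107 / 0.02362 = 2.1622
β_Jory = 0.04712 / 0.02362 = 1.9949
β_Corwin = 0.04111 / 0.02362 = 1.7405
β_Dray = 0.01166 / 0.02362 = 0.4936
β_P = Σ w_i β_i = 0.14×2.1622 + 0.32×1.9949 + 0.21×1.7405 + 0.33×0.4936 = 1.4695
E(R_P) = R_f + β_P × MRP = 3.80% + 1.4695 × 8.91% = 16.89%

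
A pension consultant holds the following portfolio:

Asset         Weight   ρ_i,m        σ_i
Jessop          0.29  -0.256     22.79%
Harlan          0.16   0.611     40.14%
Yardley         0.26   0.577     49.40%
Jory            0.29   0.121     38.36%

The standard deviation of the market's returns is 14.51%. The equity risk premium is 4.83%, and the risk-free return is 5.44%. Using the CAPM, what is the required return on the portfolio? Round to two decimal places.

9.10%

β_Jessop = -0.256 × 22.79% / 14.51% = -0.4021
β_Harlan = 0.611 × 40.14% / 14.51% = 1.6903
β_Yardley = 0.577 × 49.40% / 14.51% = 1.9644
β_Jory = 0.121 × 38.36% / 14.51% = 0.3199
β_P = Σ w_i β_i = 0.29×-0.4021 + 0.16×1.6903 + 0.26×1.9644 + 0.29×0.3199 = 0.7574
E(R_P) = R_f + β_P × MRP = 5.44% + 0.7574 × 4.83% = 9.10%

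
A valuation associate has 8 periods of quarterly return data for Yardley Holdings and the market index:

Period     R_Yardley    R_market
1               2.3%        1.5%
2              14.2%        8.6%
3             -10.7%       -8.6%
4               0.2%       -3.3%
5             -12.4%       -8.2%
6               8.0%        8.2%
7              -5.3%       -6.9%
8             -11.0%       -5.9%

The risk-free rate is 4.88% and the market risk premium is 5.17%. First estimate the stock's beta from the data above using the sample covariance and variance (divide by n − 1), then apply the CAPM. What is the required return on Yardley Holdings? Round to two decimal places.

Mean R_i = (2.3 + 14.2 − 10.7 + 0.2 − 12.4 + 8.0 − 5.3 − 11.0) / 8 = -1.8375%
Mean R_m = (1.5 + 8.6 − 8.6 − 3.3 − 8.2 + 8.2 − 6.9 − 5.9) / 8 = -1.8250%
Σ(R_i − R̄_i)(R_m − R̄_m) = 458.8525  ⇒  Cov = 458.8525 / 7 = 65.5504
Σ(R_m − R̄_m)² = 351.3150  ⇒  Var(R_m) = 351.3150 / 7 = 50.1879
β = Cov / Var(R_m) = 65.5504 / 50.1879 = 1.3061
E(R) = R_f + β × MRP = 4.88% + 1.3061 × 5.17% = 11.63%

11.63%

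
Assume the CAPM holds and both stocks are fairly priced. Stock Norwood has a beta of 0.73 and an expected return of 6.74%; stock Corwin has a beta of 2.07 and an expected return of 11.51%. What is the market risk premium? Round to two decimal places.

3.56%

Both satisfy E(R) = R_f + β·MRP, so the slope of the SML is
MRP = (11.51% − 6.74%) / (2.07 − 0.73) = 4.77% / 1.34 = 3.5597%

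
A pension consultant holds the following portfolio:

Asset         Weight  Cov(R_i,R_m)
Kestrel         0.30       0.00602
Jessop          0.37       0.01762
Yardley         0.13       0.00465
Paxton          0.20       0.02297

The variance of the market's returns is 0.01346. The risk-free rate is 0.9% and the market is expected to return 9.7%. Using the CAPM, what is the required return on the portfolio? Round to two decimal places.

β_Kestrel = 0.00602 / 0.01346 = 0.4473
β_Jessop = 0.01762 / 0.01346 = 1.3091
β_Yardley = 0.00465 / 0.01346 = 0.3455
β_Paxton = 0.02297 / 0.01346 = 1.7065
β_P = Σ w_i β_i = 0.30×0.4473 + 0.37×1.3091 + 0.13×0.3455 + 0.20×1.7065 = 1.0048
MRP = 9.7% − 0.9% = 8.80%
E(R_P) = R_f + β_P × MRP = 0.9% + 1.0048 × 8.8% = 9.74%

9.74%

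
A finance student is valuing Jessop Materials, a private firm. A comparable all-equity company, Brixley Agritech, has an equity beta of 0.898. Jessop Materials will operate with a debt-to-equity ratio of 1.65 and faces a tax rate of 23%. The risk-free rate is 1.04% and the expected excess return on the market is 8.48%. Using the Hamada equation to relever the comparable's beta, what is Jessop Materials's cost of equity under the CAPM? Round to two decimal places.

β_L = β_U × [1 + (1 − t)(D/E)] = 0.898 × [1 + (1 − 0.23) × 1.65]
    = 0.898 × [1 + 0.77 × 1.65] = 0.898 × 2.2705 = 2.0389
E(R) = R_f + β_L × MRP = 1.04% + 2.0389 × 8.48% = 18.33%

18.33%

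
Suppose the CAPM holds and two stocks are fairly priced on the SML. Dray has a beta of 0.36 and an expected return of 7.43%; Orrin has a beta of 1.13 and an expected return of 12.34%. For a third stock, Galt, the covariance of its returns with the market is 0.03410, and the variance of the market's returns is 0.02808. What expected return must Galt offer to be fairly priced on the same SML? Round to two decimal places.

12.88%

MRP = (12.34% − 7.43%) / (1.13 − 0.36) = 6.3766%
R_f = 7.43% − 0.36 × 6.3766% = 5.1344%
β_Galt = Cov / Var(R_m) = 0.03410 / 0.02808 = 1.2144
E(R_Galt) = R_f + β × MRP = 5.1344% + 1.2144 × 6.3766% = 12.88%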